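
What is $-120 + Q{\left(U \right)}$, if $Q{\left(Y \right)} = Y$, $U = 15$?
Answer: $-105$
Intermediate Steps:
$-120 + Q{\left(U \right)} = -120 + 15 = -105$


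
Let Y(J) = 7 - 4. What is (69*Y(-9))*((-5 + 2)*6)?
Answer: -3726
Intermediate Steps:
Y(J) = 3
(69*Y(-9))*((-5 + 2)*6) = (69*3)*((-5 + 2)*6) = 207*(-3*6) = 207*(-18) = -3726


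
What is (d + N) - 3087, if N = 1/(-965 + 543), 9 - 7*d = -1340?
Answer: -8549727/2954 ≈ -2894.3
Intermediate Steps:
d = 1349/7 (d = 9/7 - ⅐*(-1340) = 9/7 + 1340/7 = 1349/7 ≈ 192.71)
N = -1/422 (N = 1/(-422) = -1/422 ≈ -0.0023697)
(d + N) - 3087 = (1349/7 - 1/422) - 3087 = 569271/2954 - 3087 = -8549727/2954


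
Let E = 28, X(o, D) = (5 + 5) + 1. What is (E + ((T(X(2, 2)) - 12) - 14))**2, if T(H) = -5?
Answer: 9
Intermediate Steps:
X(o, D) = 11 (X(o, D) = 10 + 1 = 11)
(E + ((T(X(2, 2)) - 12) - 14))**2 = (28 + ((-5 - 12) - 14))**2 = (28 + (-17 - 14))**2 = (28 - 31)**2 = (-3)**2 = 9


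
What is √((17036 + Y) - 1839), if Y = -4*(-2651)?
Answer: √25801 ≈ 160.63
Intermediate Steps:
Y = 10604
√((17036 + Y) - 1839) = √((17036 + 10604) - 1839) = √(27640 - 1839) = √25801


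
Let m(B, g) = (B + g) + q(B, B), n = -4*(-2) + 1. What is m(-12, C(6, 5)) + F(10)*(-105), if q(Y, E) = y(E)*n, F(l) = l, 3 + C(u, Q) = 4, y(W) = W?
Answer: -1169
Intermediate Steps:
C(u, Q) = 1 (C(u, Q) = -3 + 4 = 1)
n = 9 (n = 8 + 1 = 9)
q(Y, E) = 9*E (q(Y, E) = E*9 = 9*E)
m(B, g) = g + 10*B (m(B, g) = (B + g) + 9*B = g + 10*B)
m(-12, C(6, 5)) + F(10)*(-105) = (1 + 10*(-12)) + 10*(-105) = (1 - 120) - 1050 = -119 - 1050 = -1169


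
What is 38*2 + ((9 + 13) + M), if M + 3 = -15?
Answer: 80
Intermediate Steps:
M = -18 (M = -3 - 15 = -18)
38*2 + ((9 + 13) + M) = 38*2 + ((9 + 13) - 18) = 76 + (22 - 18) = 76 + 4 = 80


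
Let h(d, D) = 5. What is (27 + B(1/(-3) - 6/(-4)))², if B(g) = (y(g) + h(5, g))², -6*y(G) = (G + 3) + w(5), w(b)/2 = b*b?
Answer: 3137904289/1679616 ≈ 1868.2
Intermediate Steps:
w(b) = 2*b² (w(b) = 2*(b*b) = 2*b²)
y(G) = -53/6 - G/6 (y(G) = -((G + 3) + 2*5²)/6 = -((3 + G) + 2*25)/6 = -((3 + G) + 50)/6 = -(53 + G)/6 = -53/6 - G/6)
B(g) = (-23/6 - g/6)² (B(g) = ((-53/6 - g/6) + 5)² = (-23/6 - g/6)²)
(27 + B(1/(-3) - 6/(-4)))² = (27 + (23 + (1/(-3) - 6/(-4)))²/36)² = (27 + (23 + (1*(-⅓) - 6*(-¼)))²/36)² = (27 + (23 + (-⅓ + 3/2))²/36)² = (27 + (23 + 7/6)²/36)² = (27 + (145/6)²/36)² = (27 + (1/36)*(21025/36))² = (27 + 21025/1296)² = (56017/1296)² = 3137904289/1679616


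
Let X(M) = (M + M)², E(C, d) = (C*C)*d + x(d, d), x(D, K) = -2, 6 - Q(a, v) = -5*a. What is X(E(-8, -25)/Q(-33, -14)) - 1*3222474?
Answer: -9050788842/2809 ≈ -3.2221e+6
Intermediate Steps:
Q(a, v) = 6 + 5*a (Q(a, v) = 6 - (-5)*a = 6 + 5*a)
E(C, d) = -2 + d*C² (E(C, d) = (C*C)*d - 2 = C²*d - 2 = d*C² - 2 = -2 + d*C²)
X(M) = 4*M² (X(M) = (2*M)² = 4*M²)
X(E(-8, -25)/Q(-33, -14)) - 1*3222474 = 4*((-2 - 25*(-8)²)/(6 + 5*(-33)))² - 1*3222474 = 4*((-2 - 25*64)/(6 - 165))² - 3222474 = 4*((-2 - 1600)/(-159))² - 3222474 = 4*(-1602*(-1/159))² - 3222474 = 4*(534/53)² - 3222474 = 4*(285156/2809) - 3222474 = 1140624/2809 - 3222474 = -9050788842/2809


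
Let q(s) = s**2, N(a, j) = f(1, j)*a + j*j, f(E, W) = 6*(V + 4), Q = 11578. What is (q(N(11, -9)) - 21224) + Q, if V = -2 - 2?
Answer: -3085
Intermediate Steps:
V = -4
f(E, W) = 0 (f(E, W) = 6*(-4 + 4) = 6*0 = 0)
N(a, j) = j**2 (N(a, j) = 0*a + j*j = 0 + j**2 = j**2)
(q(N(11, -9)) - 21224) + Q = (((-9)**2)**2 - 21224) + 11578 = (81**2 - 21224) + 11578 = (6561 - 21224) + 11578 = -14663 + 11578 = -3085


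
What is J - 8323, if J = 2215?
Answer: -6108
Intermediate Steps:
J - 8323 = 2215 - 8323 = -6108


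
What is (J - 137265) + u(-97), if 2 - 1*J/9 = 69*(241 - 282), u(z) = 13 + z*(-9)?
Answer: -110900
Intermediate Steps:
u(z) = 13 - 9*z
J = 25479 (J = 18 - 621*(241 - 282) = 18 - 621*(-41) = 18 - 9*(-2829) = 18 + 25461 = 25479)
(J - 137265) + u(-97) = (25479 - 137265) + (13 - 9*(-97)) = -111786 + (13 + 873) = -111786 + 886 = -110900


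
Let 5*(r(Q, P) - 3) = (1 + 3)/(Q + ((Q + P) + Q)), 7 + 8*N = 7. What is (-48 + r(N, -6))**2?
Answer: 458329/225 ≈ 2037.0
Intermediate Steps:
N = 0 (N = -7/8 + (1/8)*7 = -7/8 + 7/8 = 0)
r(Q, P) = 3 + 4/(5*(P + 3*Q)) (r(Q, P) = 3 + ((1 + 3)/(Q + ((Q + P) + Q)))/5 = 3 + (4/(Q + ((P + Q) + Q)))/5 = 3 + (4/(Q + (P + 2*Q)))/5 = 3 + (4/(P + 3*Q))/5 = 3 + 4/(5*(P + 3*Q)))
(-48 + r(N, -6))**2 = (-48 + (4 + 15*(-6) + 45*0)/(5*(-6 + 3*0)))**2 = (-48 + (4 - 90 + 0)/(5*(-6 + 0)))**2 = (-48 + (1/5)*(-86)/(-6))**2 = (-48 + (1/5)*(-1/6)*(-86))**2 = (-48 + 43/15)**2 = (-677/15)**2 = 458329/225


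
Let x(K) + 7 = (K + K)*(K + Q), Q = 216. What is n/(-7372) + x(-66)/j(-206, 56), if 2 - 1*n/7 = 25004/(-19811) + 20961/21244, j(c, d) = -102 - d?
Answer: 1617169854092521/12900350424368 ≈ 125.36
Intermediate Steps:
x(K) = -7 + 2*K*(216 + K) (x(K) = -7 + (K + K)*(K + 216) = -7 + (2*K)*(216 + K) = -7 + 2*K*(216 + K))
n = 6703594611/420864884 (n = 14 - 7*(25004/(-19811) + 20961/21244) = 14 - 7*(25004*(-1/19811) + 20961*(1/21244)) = 14 - 7*(-25004/19811 + 20961/21244) = 14 - 7*(-115926605/420864884) = 14 + 811486235/420864884 = 6703594611/420864884 ≈ 15.928)
n/(-7372) + x(-66)/j(-206, 56) = (6703594611/420864884)/(-7372) + (-7 + 2*(-66)**2 + 432*(-66))/(-102 - 1*56) = (6703594611/420864884)*(-1/7372) + (-7 + 2*4356 - 28512)/(-102 - 56) = -352820769/163295574992 + (-7 + 8712 - 28512)/(-158) = -352820769/163295574992 - 19807*(-1/158) = -352820769/163295574992 + 19807/158 = 1617169854092521/12900350424368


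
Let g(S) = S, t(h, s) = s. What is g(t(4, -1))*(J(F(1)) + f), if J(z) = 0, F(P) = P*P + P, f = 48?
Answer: -48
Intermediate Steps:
F(P) = P + P**2 (F(P) = P**2 + P = P + P**2)
g(t(4, -1))*(J(F(1)) + f) = -(0 + 48) = -1*48 = -48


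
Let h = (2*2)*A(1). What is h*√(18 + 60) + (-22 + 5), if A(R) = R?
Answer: -17 + 4*√78 ≈ 18.327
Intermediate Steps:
h = 4 (h = (2*2)*1 = 4*1 = 4)
h*√(18 + 60) + (-22 + 5) = 4*√(18 + 60) + (-22 + 5) = 4*√78 - 17 = -17 + 4*√78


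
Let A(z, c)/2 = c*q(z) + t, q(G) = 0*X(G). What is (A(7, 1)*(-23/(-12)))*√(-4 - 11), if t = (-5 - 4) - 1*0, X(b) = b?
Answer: -69*I*√15/2 ≈ -133.62*I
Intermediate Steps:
t = -9 (t = -9 + 0 = -9)
q(G) = 0 (q(G) = 0*G = 0)
A(z, c) = -18 (A(z, c) = 2*(c*0 - 9) = 2*(0 - 9) = 2*(-9) = -18)
(A(7, 1)*(-23/(-12)))*√(-4 - 11) = (-(-414)/(-12))*√(-4 - 11) = (-(-414)*(-1)/12)*√(-15) = (-18*23/12)*(I*√15) = -69*I*√15/2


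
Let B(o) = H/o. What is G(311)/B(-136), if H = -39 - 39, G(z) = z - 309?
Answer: 136/39 ≈ 3.4872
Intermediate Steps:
G(z) = -309 + z
H = -78
B(o) = -78/o
G(311)/B(-136) = (-309 + 311)/((-78/(-136))) = 2/((-78*(-1/136))) = 2/(39/68) = 2*(68/39) = 136/39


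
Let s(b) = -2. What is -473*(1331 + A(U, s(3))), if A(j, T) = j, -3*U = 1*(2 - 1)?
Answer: -1888216/3 ≈ -6.2941e+5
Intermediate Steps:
U = -⅓ (U = -(2 - 1)/3 = -1/3 = -⅓*1 = -⅓ ≈ -0.33333)
-473*(1331 + A(U, s(3))) = -473*(1331 - ⅓) = -473*3992/3 = -1888216/3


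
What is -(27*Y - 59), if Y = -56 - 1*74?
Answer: 3569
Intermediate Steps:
Y = -130 (Y = -56 - 74 = -130)
-(27*Y - 59) = -(27*(-130) - 59) = -(-3510 - 59) = -1*(-3569) = 3569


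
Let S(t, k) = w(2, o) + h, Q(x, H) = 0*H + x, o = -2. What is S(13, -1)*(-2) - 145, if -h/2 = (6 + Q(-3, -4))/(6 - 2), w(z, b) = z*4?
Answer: -158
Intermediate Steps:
Q(x, H) = x (Q(x, H) = 0 + x = x)
w(z, b) = 4*z
h = -3/2 (h = -2*(6 - 3)/(6 - 2) = -6/4 = -2*¾ = -3/2 ≈ -1.5000)
S(t, k) = 13/2 (S(t, k) = 4*2 - 3/2 = 8 - 3/2 = 13/2)
S(13, -1)*(-2) - 145 = (13/2)*(-2) - 145 = -13 - 145 = -158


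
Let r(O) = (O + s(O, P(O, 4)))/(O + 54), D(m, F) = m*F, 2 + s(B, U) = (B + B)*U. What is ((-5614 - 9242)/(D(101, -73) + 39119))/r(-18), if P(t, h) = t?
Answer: -22284/830687 ≈ -0.026826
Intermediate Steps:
s(B, U) = -2 + 2*B*U (s(B, U) = -2 + (B + B)*U = -2 + (2*B)*U = -2 + 2*B*U)
D(m, F) = F*m
r(O) = (-2 + O + 2*O²)/(54 + O) (r(O) = (O + (-2 + 2*O*O))/(O + 54) = (O + (-2 + 2*O²))/(54 + O) = (-2 + O + 2*O²)/(54 + O))
((-5614 - 9242)/(D(101, -73) + 39119))/r(-18) = ((-5614 - 9242)/(-73*101 + 39119))/(((-2 - 18 + 2*(-18)²)/(54 - 18))) = (-14856/(-7373 + 39119))/(((-2 - 18 + 2*324)/36)) = (-14856/31746)/(((-2 - 18 + 648)/36)) = (-14856*1/31746)/(((1/36)*628)) = -2476/(5291*157/9) = -2476/5291*9/157 = -22284/830687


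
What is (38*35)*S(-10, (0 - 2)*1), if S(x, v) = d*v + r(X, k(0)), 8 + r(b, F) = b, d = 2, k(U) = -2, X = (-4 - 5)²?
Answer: 91770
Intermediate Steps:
X = 81 (X = (-9)² = 81)
r(b, F) = -8 + b
S(x, v) = 73 + 2*v (S(x, v) = 2*v + (-8 + 81) = 2*v + 73 = 73 + 2*v)
(38*35)*S(-10, (0 - 2)*1) = (38*35)*(73 + 2*((0 - 2)*1)) = 1330*(73 + 2*(-2*1)) = 1330*(73 + 2*(-2)) = 1330*(73 - 4) = 1330*69 = 91770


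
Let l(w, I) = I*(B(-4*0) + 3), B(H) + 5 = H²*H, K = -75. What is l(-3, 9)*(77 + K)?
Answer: -36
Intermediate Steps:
B(H) = -5 + H³ (B(H) = -5 + H²*H = -5 + H³)
l(w, I) = -2*I (l(w, I) = I*((-5 + (-4*0)³) + 3) = I*((-5 + 0³) + 3) = I*((-5 + 0) + 3) = I*(-5 + 3) = I*(-2) = -2*I)
l(-3, 9)*(77 + K) = (-2*9)*(77 - 75) = -18*2 = -36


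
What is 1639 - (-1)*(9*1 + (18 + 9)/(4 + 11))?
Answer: 8249/5 ≈ 1649.8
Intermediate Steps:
1639 - (-1)*(9*1 + (18 + 9)/(4 + 11)) = 1639 - (-1)*(9 + 27/15) = 1639 - (-1)*(9 + 27*(1/15)) = 1639 - (-1)*(9 + 9/5) = 1639 - (-1)*54/5 = 1639 - 1*(-54/5) = 1639 + 54/5 = 8249/5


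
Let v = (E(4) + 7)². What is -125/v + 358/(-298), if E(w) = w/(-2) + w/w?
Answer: -25069/5364 ≈ -4.6736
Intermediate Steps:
E(w) = 1 - w/2 (E(w) = w*(-½) + 1 = -w/2 + 1 = 1 - w/2)
v = 36 (v = ((1 - ½*4) + 7)² = ((1 - 2) + 7)² = (-1 + 7)² = 6² = 36)
-125/v + 358/(-298) = -125/36 + 358/(-298) = -125*1/36 + 358*(-1/298) = -125/36 - 179/149 = -25069/5364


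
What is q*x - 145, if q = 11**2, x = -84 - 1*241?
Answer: -39470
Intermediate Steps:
x = -325 (x = -84 - 241 = -325)
q = 121
q*x - 145 = 121*(-325) - 145 = -39325 - 145 = -39470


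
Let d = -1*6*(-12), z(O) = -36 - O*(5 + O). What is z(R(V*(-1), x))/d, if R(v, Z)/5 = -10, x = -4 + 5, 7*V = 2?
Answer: -127/4 ≈ -31.750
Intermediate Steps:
V = 2/7 (V = (⅐)*2 = 2/7 ≈ 0.28571)
x = 1
R(v, Z) = -50 (R(v, Z) = 5*(-10) = -50)
z(O) = -36 - O*(5 + O)
d = 72 (d = -6*(-12) = 72)
z(R(V*(-1), x))/d = (-36 - 1*(-50)² - 5*(-50))/72 = (-36 - 1*2500 + 250)*(1/72) = (-36 - 2500 + 250)*(1/72) = -2286*1/72 = -127/4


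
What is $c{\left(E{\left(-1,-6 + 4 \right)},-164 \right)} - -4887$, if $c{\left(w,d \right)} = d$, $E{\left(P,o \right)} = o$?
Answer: $4723$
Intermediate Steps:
$c{\left(E{\left(-1,-6 + 4 \right)},-164 \right)} - -4887 = -164 - -4887 = -164 + 4887 = 4723$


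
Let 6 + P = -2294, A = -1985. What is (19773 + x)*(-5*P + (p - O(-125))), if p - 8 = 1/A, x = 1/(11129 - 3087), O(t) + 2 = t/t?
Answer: 1816371689940494/7981685 ≈ 2.2757e+8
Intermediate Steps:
O(t) = -1 (O(t) = -2 + t/t = -2 + 1 = -1)
P = -2300 (P = -6 - 2294 = -2300)
x = 1/8042 ≈ 0.00012435
p = 15879/1985 (p = 8 + 1/(-1985) = 8 - 1/1985 = 15879/1985 ≈ 7.9995)
(19773 + x)*(-5*P + (p - O(-125))) = (19773 + 1/8042)*(-5*(-2300) + (15879/1985 - 1*(-1))) = 159014467*(11500 + (15879/1985 + 1))/8042 = 159014467*(11500 + 17864/1985)/8042 = (159014467/8042)*(22845364/1985) = 1816371689940494/7981685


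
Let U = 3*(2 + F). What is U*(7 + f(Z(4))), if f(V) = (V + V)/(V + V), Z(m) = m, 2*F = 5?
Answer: 108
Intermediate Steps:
F = 5/2 (F = (½)*5 = 5/2 ≈ 2.5000)
U = 27/2 (U = 3*(2 + 5/2) = 3*(9/2) = 27/2 ≈ 13.500)
f(V) = 1 (f(V) = (2*V)/((2*V)) = (2*V)*(1/(2*V)) = 1)
U*(7 + f(Z(4))) = 27*(7 + 1)/2 = (27/2)*8 = 108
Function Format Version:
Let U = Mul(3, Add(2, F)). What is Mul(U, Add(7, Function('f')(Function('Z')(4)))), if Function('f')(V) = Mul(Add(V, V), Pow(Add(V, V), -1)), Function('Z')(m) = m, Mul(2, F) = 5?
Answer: 108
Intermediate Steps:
F = Rational(5, 2) (F = Mul(Rational(1, 2), 5) = Rational(5, 2) ≈ 2.5000)
U = Rational(27, 2) (U = Mul(3, Add(2, Rational(5, 2))) = Mul(3, Rational(9, 2)) = Rational(27, 2) ≈ 13.500)
Function('f')(V) = 1 (Function('f')(V) = Mul(Mul(2, V), Pow(Mul(2, V), -1)) = Mul(Mul(2, V), Mul(Rational(1, 2), Pow(V, -1))) = 1)
Mul(U, Add(7, Function('f')(Function('Z')(4)))) = Mul(Rational(27, 2), Add(7, 1)) = Mul(Rational(27, 2), 8) = 108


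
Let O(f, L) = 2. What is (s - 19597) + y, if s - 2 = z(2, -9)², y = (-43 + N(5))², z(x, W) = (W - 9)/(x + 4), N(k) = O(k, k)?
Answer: -17905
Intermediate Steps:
N(k) = 2
z(x, W) = (-9 + W)/(4 + x)
y = 1681 (y = (-43 + 2)² = (-41)² = 1681)
s = 11 (s = 2 + ((-9 - 9)/(4 + 2))² = 2 + (-18/6)² = 2 + ((⅙)*(-18))² = 2 + (-3)² = 2 + 9 = 11)
(s - 19597) + y = (11 - 19597) + 1681 = -19586 + 1681 = -17905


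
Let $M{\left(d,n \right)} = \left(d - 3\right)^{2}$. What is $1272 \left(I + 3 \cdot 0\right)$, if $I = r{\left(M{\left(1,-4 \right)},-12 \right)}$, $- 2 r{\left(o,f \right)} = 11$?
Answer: $-6996$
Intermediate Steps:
$M{\left(d,n \right)} = \left(-3 + d\right)^{2}$
$r{\left(o,f \right)} = - \frac{11}{2}$ ($r{\left(o,f \right)} = \left(- \frac{1}{2}\right) 11 = - \frac{11}{2}$)
$I = - \frac{11}{2} \approx -5.5$
$1272 \left(I + 3 \cdot 0\right) = 1272 \left(- \frac{11}{2} + 3 \cdot 0\right) = 1272 \left(- \frac{11}{2} + 0\right) = 1272 \left(- \frac{11}{2}\right) = -6996$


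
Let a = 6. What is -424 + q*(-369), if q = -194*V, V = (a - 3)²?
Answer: 643850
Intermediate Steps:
V = 9 (V = (6 - 3)² = 3² = 9)
q = -1746 (q = -194*9 = -1746)
-424 + q*(-369) = -424 - 1746*(-369) = -424 + 644274 = 643850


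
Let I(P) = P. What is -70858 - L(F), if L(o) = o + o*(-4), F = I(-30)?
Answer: -70948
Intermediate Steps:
F = -30
L(o) = -3*o (L(o) = o - 4*o = -3*o)
-70858 - L(F) = -70858 - (-3)*(-30) = -70858 - 1*90 = -70858 - 90 = -70948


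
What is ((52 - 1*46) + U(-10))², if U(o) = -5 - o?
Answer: 121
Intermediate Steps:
((52 - 1*46) + U(-10))² = ((52 - 1*46) + (-5 - 1*(-10)))² = ((52 - 46) + (-5 + 10))² = (6 + 5)² = 11² = 121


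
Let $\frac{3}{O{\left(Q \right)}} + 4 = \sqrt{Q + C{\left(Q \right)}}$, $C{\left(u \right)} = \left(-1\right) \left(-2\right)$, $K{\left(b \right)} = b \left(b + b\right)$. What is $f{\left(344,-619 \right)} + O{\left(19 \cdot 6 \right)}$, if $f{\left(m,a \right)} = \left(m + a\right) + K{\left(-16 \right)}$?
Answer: $\frac{5928}{25} + \frac{3 \sqrt{29}}{50} \approx 237.44$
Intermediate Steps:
$K{\left(b \right)} = 2 b^{2}$ ($K{\left(b \right)} = b 2 b = 2 b^{2}$)
$C{\left(u \right)} = 2$
$f{\left(m,a \right)} = 512 + a + m$ ($f{\left(m,a \right)} = \left(m + a\right) + 2 \left(-16\right)^{2} = \left(a + m\right) + 2 \cdot 256 = \left(a + m\right) + 512 = 512 + a + m$)
$O{\left(Q \right)} = \frac{3}{-4 + \sqrt{2 + Q}}$ ($O{\left(Q \right)} = \frac{3}{-4 + \sqrt{Q + 2}} = \frac{3}{-4 + \sqrt{2 + Q}}$)
$f{\left(344,-619 \right)} + O{\left(19 \cdot 6 \right)} = \left(512 - 619 + 344\right) + \frac{3}{-4 + \sqrt{2 + 19 \cdot 6}} = 237 + \frac{3}{-4 + \sqrt{2 + 114}} = 237 + \frac{3}{-4 + \sqrt{116}} = 237 + \frac{3}{-4 + 2 \sqrt{29}}$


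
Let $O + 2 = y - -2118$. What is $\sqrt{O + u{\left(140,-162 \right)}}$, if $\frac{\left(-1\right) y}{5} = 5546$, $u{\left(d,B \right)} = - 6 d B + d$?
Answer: $\sqrt{110606} \approx 332.57$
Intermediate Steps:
$u{\left(d,B \right)} = d - 6 B d$ ($u{\left(d,B \right)} = - 6 B d + d = d - 6 B d$)
$y = -27730$ ($y = \left(-5\right) 5546 = -27730$)
$O = -25614$ ($O = -2 - 25612 = -25614$)
$\sqrt{O + u{\left(140,-162 \right)}} = \sqrt{-25614 + 140 \left(1 - -972\right)} = \sqrt{-25614 + 140 \left(1 + 972\right)} = \sqrt{-25614 + 140 \cdot 973} = \sqrt{-25614 + 136220} = \sqrt{110606}$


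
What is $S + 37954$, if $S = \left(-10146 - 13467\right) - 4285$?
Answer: $10056$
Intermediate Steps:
$S = -27898$ ($S = -23613 - 4285 = -27898$)
$S + 37954 = -27898 + 37954 = 10056$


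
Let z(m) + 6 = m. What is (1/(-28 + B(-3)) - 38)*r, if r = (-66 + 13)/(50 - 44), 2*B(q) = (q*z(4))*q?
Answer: 24857/74 ≈ 335.91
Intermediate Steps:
z(m) = -6 + m
B(q) = -q**2 (B(q) = ((q*(-6 + 4))*q)/2 = ((q*(-2))*q)/2 = ((-2*q)*q)/2 = (-2*q**2)/2 = -q**2)
r = -53/6 ≈ -8.8333
(1/(-28 + B(-3)) - 38)*r = (1/(-28 - 1*(-3)**2) - 38)*(-53/6) = (1/(-28 - 1*9) - 38)*(-53/6) = (1/(-28 - 9) - 38)*(-53/6) = (1/(-37) - 38)*(-53/6) = (-1/37 - 38)*(-53/6) = -1407/37*(-53/6) = 24857/74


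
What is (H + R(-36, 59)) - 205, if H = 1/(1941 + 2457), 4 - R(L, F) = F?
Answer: -1143479/4398 ≈ -260.00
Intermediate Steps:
R(L, F) = 4 - F
H = 1/4398 ≈ 0.00022738
(H + R(-36, 59)) - 205 = (1/4398 + (4 - 1*59)) - 205 = (1/4398 + (4 - 59)) - 205 = (1/4398 - 55) - 205 = -241889/4398 - 205 = -1143479/4398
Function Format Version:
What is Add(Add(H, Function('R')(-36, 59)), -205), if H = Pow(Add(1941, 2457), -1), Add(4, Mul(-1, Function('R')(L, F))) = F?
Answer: Rational(-1143479, 4398) ≈ -260.00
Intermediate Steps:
Function('R')(L, F) = Add(4, Mul(-1, F))
H = Rational(1, 4398) (H = Pow(4398, -1) = Rational(1, 4398) ≈ 0.00022738)
Add(Add(H, Function('R')(-36, 59)), -205) = Add(Add(Rational(1, 4398), Add(4, Mul(-1, 59))), -205) = Add(Add(Rational(1, 4398), Add(4, -59)), -205) = Add(Add(Rational(1, 4398), -55), -205) = Add(Rational(-241889, 4398), -205) = Rational(-1143479, 4398)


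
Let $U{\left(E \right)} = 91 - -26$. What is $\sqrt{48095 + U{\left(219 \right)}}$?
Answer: $2 \sqrt{12053} \approx 219.57$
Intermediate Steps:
$U{\left(E \right)} = 117$ ($U{\left(E \right)} = 91 + 26 = 117$)
$\sqrt{48095 + U{\left(219 \right)}} = \sqrt{48095 + 117} = \sqrt{48212} = 2 \sqrt{12053}$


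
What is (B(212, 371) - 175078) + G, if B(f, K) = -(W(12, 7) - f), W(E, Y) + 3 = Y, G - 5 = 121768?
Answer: -53097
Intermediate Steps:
G = 121773 (G = 5 + 121768 = 121773)
W(E, Y) = -3 + Y
B(f, K) = -4 + f (B(f, K) = -((-3 + 7) - f) = -(4 - f) = -4 + f)
(B(212, 371) - 175078) + G = ((-4 + 212) - 175078) + 121773 = (208 - 175078) + 121773 = -174870 + 121773 = -53097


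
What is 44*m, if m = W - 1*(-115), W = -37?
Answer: 3432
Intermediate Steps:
m = 78 (m = -37 - 1*(-115) = -37 + 115 = 78)
44*m = 44*78 = 3432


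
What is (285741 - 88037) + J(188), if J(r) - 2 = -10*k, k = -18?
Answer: 197886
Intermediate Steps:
J(r) = 182 (J(r) = 2 - 10*(-18) = 2 + 180 = 182)
(285741 - 88037) + J(188) = (285741 - 88037) + 182 = 197704 + 182 = 197886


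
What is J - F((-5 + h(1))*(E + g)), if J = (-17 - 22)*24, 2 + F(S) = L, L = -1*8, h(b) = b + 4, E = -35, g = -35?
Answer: -926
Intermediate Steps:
h(b) = 4 + b
L = -8
F(S) = -10 (F(S) = -2 - 8 = -10)
J = -936 (J = -39*24 = -936)
J - F((-5 + h(1))*(E + g)) = -936 - 1*(-10) = -936 + 10 = -926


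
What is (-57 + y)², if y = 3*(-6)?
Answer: 5625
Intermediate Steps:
y = -18
(-57 + y)² = (-57 - 18)² = (-75)² = 5625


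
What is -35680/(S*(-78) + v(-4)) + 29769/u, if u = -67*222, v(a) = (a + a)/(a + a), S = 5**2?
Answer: 157561513/9663142 ≈ 16.305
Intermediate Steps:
S = 25
v(a) = 1 (v(a) = (2*a)/((2*a)) = (2*a)*(1/(2*a)) = 1)
u = -14874
-35680/(S*(-78) + v(-4)) + 29769/u = -35680/(25*(-78) + 1) + 29769/(-14874) = -35680/(-1950 + 1) + 29769*(-1/14874) = -35680/(-1949) - 9923/4958 = -35680*(-1/1949) - 9923/4958 = 35680/1949 - 9923/4958 = 157561513/9663142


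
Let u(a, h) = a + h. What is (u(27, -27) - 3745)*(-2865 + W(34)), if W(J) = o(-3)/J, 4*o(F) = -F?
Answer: 1459190565/136 ≈ 1.0729e+7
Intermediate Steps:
o(F) = -F/4 (o(F) = (-F)/4 = -F/4)
W(J) = 3/(4*J) (W(J) = (-1/4*(-3))/J = 3/(4*J))
(u(27, -27) - 3745)*(-2865 + W(34)) = ((27 - 27) - 3745)*(-2865 + (3/4)/34) = (0 - 3745)*(-2865 + (3/4)*(1/34)) = -3745*(-2865 + 3/136) = -3745*(-389637/136) = 1459190565/136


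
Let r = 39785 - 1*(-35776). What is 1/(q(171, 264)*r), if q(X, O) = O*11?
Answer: 1/219429144 ≈ 4.5573e-9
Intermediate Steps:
q(X, O) = 11*O
r = 75561 (r = 39785 + 35776 = 75561)
1/(q(171, 264)*r) = 1/((11*264)*75561) = (1/75561)/2904 = (1/2904)*(1/75561) = 1/219429144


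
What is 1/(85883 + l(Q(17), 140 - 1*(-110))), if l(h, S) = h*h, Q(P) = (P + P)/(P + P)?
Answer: 1/85884 ≈ 1.1644e-5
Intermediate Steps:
Q(P) = 1 (Q(P) = (2*P)/((2*P)) = (2*P)*(1/(2*P)) = 1)
l(h, S) = h²
1/(85883 + l(Q(17), 140 - 1*(-110))) = 1/(85883 + 1²) = 1/(85883 + 1) = 1/85884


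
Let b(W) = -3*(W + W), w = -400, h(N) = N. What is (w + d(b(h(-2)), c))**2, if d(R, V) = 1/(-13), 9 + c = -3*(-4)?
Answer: 27050401/169 ≈ 1.6006e+5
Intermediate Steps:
c = 3 (c = -9 - 3*(-4) = -9 + 12 = 3)
b(W) = -6*W
d(R, V) = -1/13
(w + d(b(h(-2)), c))**2 = (-400 - 1/13)**2 = (-5201/13)**2 = 27050401/169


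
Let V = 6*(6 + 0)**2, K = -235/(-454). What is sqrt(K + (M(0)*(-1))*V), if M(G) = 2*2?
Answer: I*sqrt(177977534)/454 ≈ 29.385*I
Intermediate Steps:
K = 235/454 (K = -235*(-1/454) = 235/454 ≈ 0.51762)
V = 216 (V = 6*6**2 = 6*36 = 216)
M(G) = 4
sqrt(K + (M(0)*(-1))*V) = sqrt(235/454 + (4*(-1))*216) = sqrt(235/454 - 4*216) = sqrt(235/454 - 864) = sqrt(-392021/454) = I*sqrt(177977534)/454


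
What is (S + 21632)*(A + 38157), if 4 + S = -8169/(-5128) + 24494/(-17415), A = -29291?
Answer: 8562278170610879/44652060 ≈ 1.9176e+8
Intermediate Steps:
S = -340558577/89304120 (S = -4 + (-8169/(-5128) + 24494/(-17415)) = -4 + (-8169*(-1/5128) + 24494*(-1/17415)) = -4 + (8169/5128 - 24494/17415) = -4 + 16657903/89304120 = -340558577/89304120 ≈ -3.8135)
(S + 21632)*(A + 38157) = (-340558577/89304120 + 21632)*(-29291 + 38157) = (1931486165263/89304120)*8866 = 8562278170610879/44652060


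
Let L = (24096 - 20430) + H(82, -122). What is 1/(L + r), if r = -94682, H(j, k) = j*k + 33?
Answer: -1/100987 ≈ -9.9023e-6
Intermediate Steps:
H(j, k) = 33 + j*k
L = -6305 (L = (24096 - 20430) + (33 + 82*(-122)) = 3666 + (33 - 10004) = 3666 - 9971 = -6305)
1/(L + r) = 1/(-6305 - 94682) = 1/(-100987) = -1/100987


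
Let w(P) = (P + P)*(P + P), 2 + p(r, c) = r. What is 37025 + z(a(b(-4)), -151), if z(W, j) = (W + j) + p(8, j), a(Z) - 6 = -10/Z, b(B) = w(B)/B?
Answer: 295093/8 ≈ 36887.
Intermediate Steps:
p(r, c) = -2 + r
w(P) = 4*P² (w(P) = (2*P)*(2*P) = 4*P²)
b(B) = 4*B (b(B) = (4*B²)/B = 4*B)
a(Z) = 6 - 10/Z
z(W, j) = 6 + W + j (z(W, j) = (W + j) + (-2 + 8) = (W + j) + 6 = 6 + W + j)
37025 + z(a(b(-4)), -151) = 37025 + (6 + (6 - 10/(4*(-4))) - 151) = 37025 + (6 + (6 - 10/(-16)) - 151) = 37025 + (6 + (6 - 10*(-1/16)) - 151) = 37025 + (6 + (6 + 5/8) - 151) = 37025 + (6 + 53/8 - 151) = 37025 - 1107/8 = 295093/8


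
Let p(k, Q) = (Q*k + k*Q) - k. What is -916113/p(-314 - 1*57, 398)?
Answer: 305371/98315 ≈ 3.1060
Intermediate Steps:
p(k, Q) = -k + 2*Q*k (p(k, Q) = (Q*k + Q*k) - k = 2*Q*k - k = -k + 2*Q*k)
-916113/p(-314 - 1*57, 398) = -916113*1/((-1 + 2*398)*(-314 - 1*57)) = -916113*1/((-1 + 796)*(-314 - 57)) = -916113/((-371*795)) = -916113/(-294945) = -916113*(-1/294945) = 305371/98315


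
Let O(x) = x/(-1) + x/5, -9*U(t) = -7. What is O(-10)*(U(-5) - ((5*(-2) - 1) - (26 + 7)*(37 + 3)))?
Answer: 95888/9 ≈ 10654.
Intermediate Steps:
U(t) = 7/9 (U(t) = -1/9*(-7) = 7/9)
O(x) = -4*x/5 (O(x) = x*(-1) + x*(1/5) = -x + x/5 = -4*x/5)
O(-10)*(U(-5) - ((5*(-2) - 1) - (26 + 7)*(37 + 3))) = (-4/5*(-10))*(7/9 - ((5*(-2) - 1) - (26 + 7)*(37 + 3))) = 8*(7/9 - ((-10 - 1) - 33*40)) = 8*(7/9 - (-11 - 1*1320)) = 8*(7/9 - (-11 - 1320)) = 8*(7/9 - 1*(-1331)) = 8*(7/9 + 1331) = 8*(11986/9) = 95888/9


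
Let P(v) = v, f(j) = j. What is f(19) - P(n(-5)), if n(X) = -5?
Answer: 24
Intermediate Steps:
f(19) - P(n(-5)) = 19 - 1*(-5) = 19 + 5 = 24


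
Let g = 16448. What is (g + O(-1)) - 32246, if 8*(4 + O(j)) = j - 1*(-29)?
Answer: -31597/2 ≈ -15799.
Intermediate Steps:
O(j) = -3/8 + j/8 (O(j) = -4 + (j - 1*(-29))/8 = -4 + (j + 29)/8 = -4 + (29 + j)/8 = -4 + (29/8 + j/8) = -3/8 + j/8)
(g + O(-1)) - 32246 = (16448 + (-3/8 + (1/8)*(-1))) - 32246 = (16448 + (-3/8 - 1/8)) - 32246 = (16448 - 1/2) - 32246 = 32895/2 - 32246 = -31597/2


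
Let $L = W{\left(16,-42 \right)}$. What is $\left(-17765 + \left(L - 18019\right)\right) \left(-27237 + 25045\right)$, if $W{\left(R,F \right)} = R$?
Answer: $78403456$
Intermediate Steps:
$L = 16$
$\left(-17765 + \left(L - 18019\right)\right) \left(-27237 + 25045\right) = \left(-17765 + \left(16 - 18019\right)\right) \left(-27237 + 25045\right) = \left(-17765 - 18003\right) \left(-2192\right) = \left(-35768\right) \left(-2192\right) = 78403456$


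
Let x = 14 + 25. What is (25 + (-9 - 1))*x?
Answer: 585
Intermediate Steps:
x = 39
(25 + (-9 - 1))*x = (25 + (-9 - 1))*39 = (25 - 10)*39 = 15*39 = 585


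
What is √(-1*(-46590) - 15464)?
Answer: √31126 ≈ 176.43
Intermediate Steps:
√(-1*(-46590) - 15464) = √(46590 - 15464) = √31126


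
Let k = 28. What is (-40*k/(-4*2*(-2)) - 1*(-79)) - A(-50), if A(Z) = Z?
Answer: 59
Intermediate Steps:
(-40*k/(-4*2*(-2)) - 1*(-79)) - A(-50) = (-1120/(-4*2*(-2)) - 1*(-79)) - 1*(-50) = (-1120/((-8*(-2))) + 79) + 50 = (-1120/16 + 79) + 50 = (-40*7/4 + 79) + 50 = (-70 + 79) + 50 = 9 + 50 = 59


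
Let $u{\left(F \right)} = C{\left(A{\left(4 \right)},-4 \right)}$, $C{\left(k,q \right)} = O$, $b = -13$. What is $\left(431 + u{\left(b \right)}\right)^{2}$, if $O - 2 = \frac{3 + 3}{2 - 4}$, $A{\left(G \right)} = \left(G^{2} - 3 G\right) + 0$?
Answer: $184900$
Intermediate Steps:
$A{\left(G \right)} = G^{2} - 3 G$
$O = -1$ ($O = 2 + \frac{3 + 3}{2 - 4} = 2 + \frac{6}{-2} = 2 + 6 \left(- \frac{1}{2}\right) = 2 - 3 = -1$)
$C{\left(k,q \right)} = -1$
$u{\left(F \right)} = -1$
$\left(431 + u{\left(b \right)}\right)^{2} = \left(431 - 1\right)^{2} = 430^{2} = 184900$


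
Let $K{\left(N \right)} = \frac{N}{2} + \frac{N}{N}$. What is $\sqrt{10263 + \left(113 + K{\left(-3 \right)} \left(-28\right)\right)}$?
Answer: $\sqrt{10390} \approx 101.93$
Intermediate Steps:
$K{\left(N \right)} = 1 + \frac{N}{2}$ ($K{\left(N \right)} = N \frac{1}{2} + 1 = \frac{N}{2} + 1 = 1 + \frac{N}{2}$)
$\sqrt{10263 + \left(113 + K{\left(-3 \right)} \left(-28\right)\right)} = \sqrt{10263 + \left(113 + \left(1 + \frac{1}{2} \left(-3\right)\right) \left(-28\right)\right)} = \sqrt{10263 + \left(113 + \left(1 - \frac{3}{2}\right) \left(-28\right)\right)} = \sqrt{10263 + \left(113 - -14\right)} = \sqrt{10263 + \left(113 + 14\right)} = \sqrt{10263 + 127} = \sqrt{10390}$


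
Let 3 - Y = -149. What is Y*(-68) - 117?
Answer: -10453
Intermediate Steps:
Y = 152 (Y = 3 - 1*(-149) = 3 + 149 = 152)
Y*(-68) - 117 = 152*(-68) - 117 = -10336 - 117 = -10453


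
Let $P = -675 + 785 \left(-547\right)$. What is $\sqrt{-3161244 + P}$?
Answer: $i \sqrt{3591314} \approx 1895.1 i$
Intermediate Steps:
$P = -430070$ ($P = -675 - 429395 = -430070$)
$\sqrt{-3161244 + P} = \sqrt{-3161244 - 430070} = \sqrt{-3591314} = i \sqrt{3591314}$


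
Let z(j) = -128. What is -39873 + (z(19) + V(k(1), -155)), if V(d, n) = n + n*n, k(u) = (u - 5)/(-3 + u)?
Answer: -16131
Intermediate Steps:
k(u) = (-5 + u)/(-3 + u)
V(d, n) = n + n²
-39873 + (z(19) + V(k(1), -155)) = -39873 + (-128 - 155*(1 - 155)) = -39873 + (-128 - 155*(-154)) = -39873 + (-128 + 23870) = -39873 + 23742 = -16131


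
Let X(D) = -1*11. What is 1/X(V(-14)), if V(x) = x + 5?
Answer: -1/11 ≈ -0.090909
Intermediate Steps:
V(x) = 5 + x
X(D) = -11
1/X(V(-14)) = 1/(-11) = -1/11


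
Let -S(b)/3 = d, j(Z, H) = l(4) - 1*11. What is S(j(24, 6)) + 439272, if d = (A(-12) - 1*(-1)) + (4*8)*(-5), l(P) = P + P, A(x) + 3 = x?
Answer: 439794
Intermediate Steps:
A(x) = -3 + x
l(P) = 2*P
d = -174 (d = ((-3 - 12) - 1*(-1)) + (4*8)*(-5) = (-15 + 1) + 32*(-5) = -14 - 160 = -174)
j(Z, H) = -3 (j(Z, H) = 2*4 - 1*11 = 8 - 11 = -3)
S(b) = 522 (S(b) = -3*(-174) = 522)
S(j(24, 6)) + 439272 = 522 + 439272 = 439794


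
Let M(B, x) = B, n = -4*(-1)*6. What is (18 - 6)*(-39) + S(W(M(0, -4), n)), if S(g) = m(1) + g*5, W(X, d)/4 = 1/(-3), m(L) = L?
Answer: -1421/3 ≈ -473.67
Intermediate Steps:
n = 24 (n = 4*6 = 24)
W(X, d) = -4/3 (W(X, d) = 4/(-3) = 4*(-1/3) = -4/3)
S(g) = 1 + 5*g (S(g) = 1 + g*5 = 1 + 5*g)
(18 - 6)*(-39) + S(W(M(0, -4), n)) = (18 - 6)*(-39) + (1 + 5*(-4/3)) = 12*(-39) + (1 - 20/3) = -468 - 17/3 = -1421/3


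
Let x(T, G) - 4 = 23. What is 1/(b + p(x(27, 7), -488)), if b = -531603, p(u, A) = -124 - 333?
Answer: -1/532060 ≈ -1.8795e-6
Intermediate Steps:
x(T, G) = 27 (x(T, G) = 4 + 23 = 27)
p(u, A) = -457
1/(b + p(x(27, 7), -488)) = 1/(-531603 - 457) = 1/(-532060) = -1/532060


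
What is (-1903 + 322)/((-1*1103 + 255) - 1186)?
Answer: 527/678 ≈ 0.77729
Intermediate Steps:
(-1903 + 322)/((-1*1103 + 255) - 1186) = -1581/((-1103 + 255) - 1186) = -1581/(-848 - 1186) = -1581/(-2034) = -1581*(-1/2034) = 527/678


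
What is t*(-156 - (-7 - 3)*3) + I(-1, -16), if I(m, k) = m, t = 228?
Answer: -28729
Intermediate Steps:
t*(-156 - (-7 - 3)*3) + I(-1, -16) = 228*(-156 - (-7 - 3)*3) - 1 = 228*(-156 - (-10)*3) - 1 = 228*(-156 - 1*(-30)) - 1 = 228*(-156 + 30) - 1 = 228*(-126) - 1 = -28728 - 1 = -28729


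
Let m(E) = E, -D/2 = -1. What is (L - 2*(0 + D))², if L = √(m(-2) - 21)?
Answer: (4 - I*√23)² ≈ -7.0 - 38.367*I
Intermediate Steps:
D = 2 (D = -2*(-1) = 2)
L = I*√23 (L = √(-2 - 21) = √(-23) = I*√23 ≈ 4.7958*I)
(L - 2*(0 + D))² = (I*√23 - 2*(0 + 2))² = (I*√23 - 2*2)² = (I*√23 - 4)² = (-4 + I*√23)²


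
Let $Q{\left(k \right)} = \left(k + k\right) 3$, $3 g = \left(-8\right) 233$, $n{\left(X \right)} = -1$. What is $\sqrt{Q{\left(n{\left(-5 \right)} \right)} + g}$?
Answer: $\frac{i \sqrt{5646}}{3} \approx 25.047 i$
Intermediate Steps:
$g = - \frac{1864}{3}$ ($g = \frac{\left(-8\right) 233}{3} = \frac{1}{3} \left(-1864\right) = - \frac{1864}{3} \approx -621.33$)
$Q{\left(k \right)} = 6 k$ ($Q{\left(k \right)} = 2 k 3 = 6 k$)
$\sqrt{Q{\left(n{\left(-5 \right)} \right)} + g} = \sqrt{6 \left(-1\right) - \frac{1864}{3}} = \sqrt{-6 - \frac{1864}{3}} = \sqrt{- \frac{1882}{3}} = \frac{i \sqrt{5646}}{3}$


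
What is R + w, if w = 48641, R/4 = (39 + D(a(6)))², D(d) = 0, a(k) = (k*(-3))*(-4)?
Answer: 54725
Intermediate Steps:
a(k) = 12*k (a(k) = -3*k*(-4) = 12*k)
R = 6084 (R = 4*(39 + 0)² = 4*39² = 4*1521 = 6084)
R + w = 6084 + 48641 = 54725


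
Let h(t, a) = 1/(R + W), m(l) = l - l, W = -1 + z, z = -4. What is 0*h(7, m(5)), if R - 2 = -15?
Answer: 0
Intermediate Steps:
R = -13 (R = 2 - 15 = -13)
W = -5 (W = -1 - 4 = -5)
m(l) = 0
h(t, a) = -1/18 (h(t, a) = 1/(-13 - 5) = 1/(-18) = -1/18)
0*h(7, m(5)) = 0*(-1/18) = 0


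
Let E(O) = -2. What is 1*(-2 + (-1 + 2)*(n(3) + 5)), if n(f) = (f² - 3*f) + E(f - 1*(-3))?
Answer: 1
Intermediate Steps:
n(f) = -2 + f² - 3*f (n(f) = (f² - 3*f) - 2 = -2 + f² - 3*f)
1*(-2 + (-1 + 2)*(n(3) + 5)) = 1*(-2 + (-1 + 2)*((-2 + 3² - 3*3) + 5)) = 1*(-2 + 1*((-2 + 9 - 9) + 5)) = 1*(-2 + 1*(-2 + 5)) = 1*(-2 + 1*3) = 1*(-2 + 3) = 1*1 = 1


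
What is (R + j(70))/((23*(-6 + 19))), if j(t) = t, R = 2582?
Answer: 204/23 ≈ 8.8696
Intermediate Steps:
(R + j(70))/((23*(-6 + 19))) = (2582 + 70)/((23*(-6 + 19))) = 2652/((23*13)) = 2652/299 = 2652*(1/299) = 204/23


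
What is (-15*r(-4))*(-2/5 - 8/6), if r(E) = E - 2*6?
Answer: -416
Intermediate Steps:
r(E) = -12 + E (r(E) = E - 12 = -12 + E)
(-15*r(-4))*(-2/5 - 8/6) = (-15*(-12 - 4))*(-2/5 - 8/6) = (-15*(-16))*(-2*⅕ - 8*⅙) = 240*(-⅖ - 4/3) = 240*(-26/15) = -416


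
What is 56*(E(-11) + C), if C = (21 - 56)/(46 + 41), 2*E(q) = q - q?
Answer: -1960/87 ≈ -22.529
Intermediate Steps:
E(q) = 0 (E(q) = (q - q)/2 = (½)*0 = 0)
C = -35/87 ≈ -0.40230
56*(E(-11) + C) = 56*(0 - 35/87) = 56*(-35/87) = -1960/87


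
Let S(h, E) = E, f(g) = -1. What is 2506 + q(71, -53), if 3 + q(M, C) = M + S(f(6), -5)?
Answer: 2569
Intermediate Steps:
q(M, C) = -8 + M (q(M, C) = -3 + (M - 5) = -3 + (-5 + M) = -8 + M)
2506 + q(71, -53) = 2506 + (-8 + 71) = 2506 + 63 = 2569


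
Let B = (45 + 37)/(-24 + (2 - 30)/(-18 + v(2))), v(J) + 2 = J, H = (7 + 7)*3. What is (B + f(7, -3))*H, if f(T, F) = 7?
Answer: 14196/101 ≈ 140.55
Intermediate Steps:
H = 42 (H = 14*3 = 42)
v(J) = -2 + J
B = -369/101 (B = (45 + 37)/(-24 + (2 - 30)/(-18 + (-2 + 2))) = 82/(-24 - 28/(-18 + 0)) = 82/(-24 - 28/(-18)) = 82/(-24 - 28*(-1/18)) = 82/(-24 + 14/9) = 82/(-202/9) = 82*(-9/202) = -369/101 ≈ -3.6535)
(B + f(7, -3))*H = (-369/101 + 7)*42 = (338/101)*42 = 14196/101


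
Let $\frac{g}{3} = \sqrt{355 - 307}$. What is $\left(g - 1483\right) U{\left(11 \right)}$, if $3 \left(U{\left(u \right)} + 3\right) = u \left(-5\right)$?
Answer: $\frac{94912}{3} - 256 \sqrt{3} \approx 31194.0$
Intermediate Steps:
$g = 12 \sqrt{3}$ ($g = 3 \sqrt{355 - 307} = 3 \sqrt{48} = 3 \cdot 4 \sqrt{3} = 12 \sqrt{3} \approx 20.785$)
$U{\left(u \right)} = -3 - \frac{5 u}{3}$ ($U{\left(u \right)} = -3 + \frac{u \left(-5\right)}{3} = -3 + \frac{\left(-5\right) u}{3} = -3 - \frac{5 u}{3}$)
$\left(g - 1483\right) U{\left(11 \right)} = \left(12 \sqrt{3} - 1483\right) \left(-3 - \frac{55}{3}\right) = \left(-1483 + 12 \sqrt{3}\right) \left(-3 - \frac{55}{3}\right) = \left(-1483 + 12 \sqrt{3}\right) \left(- \frac{64}{3}\right) = \frac{94912}{3} - 256 \sqrt{3}$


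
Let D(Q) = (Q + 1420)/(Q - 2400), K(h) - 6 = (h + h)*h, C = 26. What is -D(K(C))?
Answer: 1389/521 ≈ 2.6660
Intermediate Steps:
K(h) = 6 + 2*h**2 (K(h) = 6 + (h + h)*h = 6 + (2*h)*h = 6 + 2*h**2)
D(Q) = (1420 + Q)/(-2400 + Q)
-D(K(C)) = -(1420 + (6 + 2*26**2))/(-2400 + (6 + 2*26**2)) = -(1420 + (6 + 2*676))/(-2400 + (6 + 2*676)) = -(1420 + (6 + 1352))/(-2400 + (6 + 1352)) = -(1420 + 1358)/(-2400 + 1358) = -2778/(-1042) = -(-1)*2778/1042 = -1*(-1389/521) = 1389/521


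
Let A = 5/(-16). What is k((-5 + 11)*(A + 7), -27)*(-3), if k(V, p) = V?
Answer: -963/8 ≈ -120.38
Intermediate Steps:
A = -5/16 (A = 5*(-1/16) = -5/16 ≈ -0.31250)
k((-5 + 11)*(A + 7), -27)*(-3) = ((-5 + 11)*(-5/16 + 7))*(-3) = (6*(107/16))*(-3) = (321/8)*(-3) = -963/8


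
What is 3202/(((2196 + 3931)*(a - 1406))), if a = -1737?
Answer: -3202/19257161 ≈ -0.00016628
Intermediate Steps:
3202/(((2196 + 3931)*(a - 1406))) = 3202/(((2196 + 3931)*(-1737 - 1406))) = 3202/((6127*(-3143))) = 3202/(-19257161) = 3202*(-1/19257161) = -3202/19257161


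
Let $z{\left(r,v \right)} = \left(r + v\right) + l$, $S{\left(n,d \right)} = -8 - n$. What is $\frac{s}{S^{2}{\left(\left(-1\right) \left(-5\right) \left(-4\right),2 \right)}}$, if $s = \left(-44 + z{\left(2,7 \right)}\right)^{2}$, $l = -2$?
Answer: $\frac{1369}{144} \approx 9.5069$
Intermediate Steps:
$z{\left(r,v \right)} = -2 + r + v$ ($z{\left(r,v \right)} = \left(r + v\right) - 2 = -2 + r + v$)
$s = 1369$ ($s = \left(-44 + \left(-2 + 2 + 7\right)\right)^{2} = \left(-44 + 7\right)^{2} = \left(-37\right)^{2} = 1369$)
$\frac{s}{S^{2}{\left(\left(-1\right) \left(-5\right) \left(-4\right),2 \right)}} = \frac{1369}{\left(-8 - \left(-1\right) \left(-5\right) \left(-4\right)\right)^{2}} = \frac{1369}{\left(-8 - 5 \left(-4\right)\right)^{2}} = \frac{1369}{\left(-8 - -20\right)^{2}} = \frac{1369}{\left(-8 + 20\right)^{2}} = \frac{1369}{12^{2}} = \frac{1369}{144}$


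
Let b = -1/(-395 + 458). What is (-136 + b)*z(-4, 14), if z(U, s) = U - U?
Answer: 0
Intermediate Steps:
z(U, s) = 0
b = -1/63 ≈ -0.015873
(-136 + b)*z(-4, 14) = (-136 - 1/63)*0 = -8569/63*0 = 0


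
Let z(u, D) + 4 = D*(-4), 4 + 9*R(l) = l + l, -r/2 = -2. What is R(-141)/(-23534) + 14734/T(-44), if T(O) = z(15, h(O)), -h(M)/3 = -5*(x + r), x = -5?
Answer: 111455915/423612 ≈ 263.11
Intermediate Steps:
r = 4 (r = -2*(-2) = 4)
R(l) = -4/9 + 2*l/9 (R(l) = -4/9 + (l + l)/9 = -4/9 + (2*l)/9 = -4/9 + 2*l/9)
h(M) = -15 (h(M) = -(-15)*(-5 + 4) = -(-15)*(-1) = -3*5 = -15)
z(u, D) = -4 - 4*D (z(u, D) = -4 + D*(-4) = -4 - 4*D)
T(O) = 56 (T(O) = -4 - 4*(-15) = -4 + 60 = 56)
R(-141)/(-23534) + 14734/T(-44) = (-4/9 + (2/9)*(-141))/(-23534) + 14734/56 = (-4/9 - 94/3)*(-1/23534) + 14734*(1/56) = -286/9*(-1/23534) + 7367/28 = 143/105903 + 7367/28 = 111455915/423612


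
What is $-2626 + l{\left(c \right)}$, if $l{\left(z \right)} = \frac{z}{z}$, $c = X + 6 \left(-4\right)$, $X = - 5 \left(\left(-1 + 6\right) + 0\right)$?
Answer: $-2625$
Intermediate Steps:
$X = -25$ ($X = - 5 \left(5 + 0\right) = \left(-5\right) 5 = -25$)
$c = -49$ ($c = -25 + 6 \left(-4\right) = -25 - 24 = -49$)
$l{\left(z \right)} = 1$
$-2626 + l{\left(c \right)} = -2626 + 1 = -2625$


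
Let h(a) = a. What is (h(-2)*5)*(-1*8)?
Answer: 80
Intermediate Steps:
(h(-2)*5)*(-1*8) = (-2*5)*(-1*8) = -10*(-8) = 80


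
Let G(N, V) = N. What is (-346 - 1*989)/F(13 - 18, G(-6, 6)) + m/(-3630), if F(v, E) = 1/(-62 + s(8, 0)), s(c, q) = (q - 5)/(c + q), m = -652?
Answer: 1213938133/14520 ≈ 83605.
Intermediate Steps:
s(c, q) = (-5 + q)/(c + q)
F(v, E) = -8/501 (F(v, E) = 1/(-62 + (-5 + 0)/(8 + 0)) = 1/(-62 - 5/8) = 1/(-501/8) = -8/501)
(-346 - 1*989)/F(13 - 18, G(-6, 6)) + m/(-3630) = (-346 - 1*989)/(-8/501) - 652/(-3630) = (-346 - 989)*(-501/8) - 652*(-1/3630) = -1335*(-501/8) + 326/1815 = 668835/8 + 326/1815 = 1213938133/14520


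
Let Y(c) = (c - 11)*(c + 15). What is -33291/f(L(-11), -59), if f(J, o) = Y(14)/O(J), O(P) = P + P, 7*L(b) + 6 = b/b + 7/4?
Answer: 144261/406 ≈ 355.32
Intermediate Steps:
L(b) = -13/28 (L(b) = -6/7 + (b/b + 7/4)/7 = -6/7 + (1 + 7*(1/4))/7 = -6/7 + (1 + 7/4)/7 = -6/7 + (1/7)*(11/4) = -6/7 + 11/28 = -13/28)
Y(c) = (-11 + c)*(15 + c)
O(P) = 2*P
f(J, o) = 87/(2*J) (f(J, o) = (-165 + 14**2 + 4*14)/((2*J)) = (-165 + 196 + 56)*(1/(2*J)) = 87*(1/(2*J)) = 87/(2*J))
-33291/f(L(-11), -59) = -33291/(87/(2*(-13/28))) = -33291/((87/2)*(-28/13)) = -33291/(-1218/13) = -33291*(-13/1218) = 144261/406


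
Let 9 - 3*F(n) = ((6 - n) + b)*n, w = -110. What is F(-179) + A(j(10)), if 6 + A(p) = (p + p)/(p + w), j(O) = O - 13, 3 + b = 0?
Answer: 3680315/339 ≈ 10856.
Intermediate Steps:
b = -3 (b = -3 + 0 = -3)
j(O) = -13 + O
F(n) = 3 - n*(3 - n)/3 (F(n) = 3 - ((6 - n) - 3)*n/3 = 3 - (3 - n)*n/3 = 3 - n*(3 - n)/3)
A(p) = -6 + 2*p/(-110 + p) (A(p) = -6 + (p + p)/(p - 110) = -6 + (2*p)/(-110 + p) = -6 + 2*p/(-110 + p))
F(-179) + A(j(10)) = (3 - 1*(-179) + (1/3)*(-179)**2) + 4*(165 - (-13 + 10))/(-110 + (-13 + 10)) = (3 + 179 + (1/3)*32041) + 4*(165 - 1*(-3))/(-110 - 3) = (3 + 179 + 32041/3) + 4*(165 + 3)/(-113) = 32587/3 + 4*(-1/113)*168 = 32587/3 - 672/113 = 3680315/339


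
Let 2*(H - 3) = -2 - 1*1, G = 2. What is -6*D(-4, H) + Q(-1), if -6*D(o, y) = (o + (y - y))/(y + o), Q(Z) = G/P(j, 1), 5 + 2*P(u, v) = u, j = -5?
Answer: 6/5 ≈ 1.2000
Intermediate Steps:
P(u, v) = -5/2 + u/2
Q(Z) = -⅖ (Q(Z) = 2/(-5/2 + (½)*(-5)) = 2/(-5/2 - 5/2) = 2/(-5) = 2*(-⅕) = -⅖)
H = 3/2 (H = 3 + (-2 - 1*1)/2 = 3 + (-2 - 1)/2 = 3 + (½)*(-3) = 3 - 3/2 = 3/2 ≈ 1.5000)
D(o, y) = -o/(6*(o + y)) (D(o, y) = -(o + (y - y))/(6*(y + o)) = -(o + 0)/(6*(o + y)) = -o/(6*(o + y)))
-6*D(-4, H) + Q(-1) = -(-6)*(-4)/(6*(-4) + 6*(3/2)) - ⅖ = -(-6)*(-4)/(-24 + 9) - ⅖ = -(-6)*(-4)/(-15) - ⅖ = -(-6)*(-4)*(-1)/15 - ⅖ = -6*(-4/15) - ⅖ = 8/5 - ⅖ = 6/5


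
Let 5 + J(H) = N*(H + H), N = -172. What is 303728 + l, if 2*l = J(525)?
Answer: 426851/2 ≈ 2.1343e+5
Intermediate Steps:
J(H) = -5 - 344*H (J(H) = -5 - 172*(H + H) = -5 - 344*H)
l = -180605/2 (l = (-5 - 344*525)/2 = (-5 - 180600)/2 = (½)*(-180605) = -180605/2 ≈ -90303.)
303728 + l = 303728 - 180605/2 = 426851/2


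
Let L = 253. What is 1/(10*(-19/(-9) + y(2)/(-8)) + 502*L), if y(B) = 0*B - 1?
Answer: 36/4573021 ≈ 7.8723e-6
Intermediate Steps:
y(B) = -1 (y(B) = 0 - 1 = -1)
1/(10*(-19/(-9) + y(2)/(-8)) + 502*L) = 1/(10*(-19/(-9) - 1/(-8)) + 502*253) = 1/(10*(-19*(-1/9) - 1*(-1/8)) + 127006) = 1/(10*(19/9 + 1/8) + 127006) = 1/(10*(161/72) + 127006) = 1/(805/36 + 127006) = 1/(4573021/36) = 36/4573021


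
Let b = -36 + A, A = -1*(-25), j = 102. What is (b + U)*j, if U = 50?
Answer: 3978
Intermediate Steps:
A = 25
b = -11 (b = -36 + 25 = -11)
(b + U)*j = (-11 + 50)*102 = 39*102 = 3978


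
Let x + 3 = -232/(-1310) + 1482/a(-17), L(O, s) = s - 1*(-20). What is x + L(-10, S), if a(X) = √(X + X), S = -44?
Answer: -17569/655 - 741*I*√34/17 ≈ -26.823 - 254.16*I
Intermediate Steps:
a(X) = √2*√X (a(X) = √(2*X) = √2*√X)
L(O, s) = 20 + s (L(O, s) = s + 20 = 20 + s)
x = -1849/655 - 741*I*√34/17 (x = -3 + (-232/(-1310) + 1482/((√2*√(-17)))) = -3 + (-232*(-1/1310) + 1482/((√2*(I*√17)))) = -3 + (116/655 + 1482/((I*√34))) = -3 + (116/655 + 1482*(-I*√34/34)) = -3 + (116/655 - 741*I*√34/17) = -1849/655 - 741*I*√34/17 ≈ -2.8229 - 254.16*I)
x + L(-10, S) = (-1849/655 - 741*I*√34/17) + (20 - 44) = (-1849/655 - 741*I*√34/17) - 24 = -17569/655 - 741*I*√34/17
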